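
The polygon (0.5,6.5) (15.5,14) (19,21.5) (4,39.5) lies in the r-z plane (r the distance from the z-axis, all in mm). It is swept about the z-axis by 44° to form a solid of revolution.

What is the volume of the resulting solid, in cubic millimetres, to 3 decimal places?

Volume = 2064.716 mm³

Profile (r,z), 4 vertices: (0.5,6.5) (15.5,14) (19,21.5) (4,39.5)
edge 0: (0.5,6.5)→(15.5,14)  cross = 0.5·14 − 15.5·6.5 = -93.7500; (r_i+r_j)·cross = 16·-93.7500 = -1500.0000
edge 1: (15.5,14)→(19,21.5)  cross = 15.5·21.5 − 19·14 = 67.2500; (r_i+r_j)·cross = 34.5·67.2500 = 2320.1250
edge 2: (19,21.5)→(4,39.5)  cross = 19·39.5 − 4·21.5 = 664.5000; (r_i+r_j)·cross = 23·664.5000 = 15283.5000
edge 3: (4,39.5)→(0.5,6.5)  cross = 4·6.5 − 0.5·39.5 = 6.2500; (r_i+r_j)·cross = 4.5·6.2500 = 28.1250
Σcross = 644.2500 → A = |Σcross|/2 = 322.1250 mm²
Σ(r_i+r_j)·cross = 16131.7500 → first moment M = |Σ|/6 = 2688.6250
R_c = M/A = 2688.6250/322.1250 = 8.3465 mm
θ = 44° = 0.767945 rad
V = θ·R_c·A = 0.767945·8.3465·322.1250 = 2064.716 mm³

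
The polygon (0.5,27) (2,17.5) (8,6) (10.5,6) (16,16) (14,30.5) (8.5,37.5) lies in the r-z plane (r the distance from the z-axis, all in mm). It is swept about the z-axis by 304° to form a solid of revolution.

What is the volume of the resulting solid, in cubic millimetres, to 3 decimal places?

Profile (r,z), 7 vertices: (0.5,27) (2,17.5) (8,6) (10.5,6) (16,16) (14,30.5) (8.5,37.5)
edge 0: (0.5,27)→(2,17.5)  cross = 0.5·17.5 − 2·27 = -45.2500; (r_i+r_j)·cross = 2.5·-45.2500 = -113.1250
edge 1: (2,17.5)→(8,6)  cross = 2·6 − 8·17.5 = -128.0000; (r_i+r_j)·cross = 10·-128.0000 = -1280.0000
edge 2: (8,6)→(10.5,6)  cross = 8·6 − 10.5·6 = -15.0000; (r_i+r_j)·cross = 18.5·-15.0000 = -277.5000
edge 3: (10.5,6)→(16,16)  cross = 10.5·16 − 16·6 = 72.0000; (r_i+r_j)·cross = 26.5·72.0000 = 1908.0000
edge 4: (16,16)→(14,30.5)  cross = 16·30.5 − 14·16 = 264.0000; (r_i+r_j)·cross = 30·264.0000 = 7920.0000
edge 5: (14,30.5)→(8.5,37.5)  cross = 14·37.5 − 8.5·30.5 = 265.7500; (r_i+r_j)·cross = 22.5·265.7500 = 5979.3750
edge 6: (8.5,37.5)→(0.5,27)  cross = 8.5·27 − 0.5·37.5 = 210.7500; (r_i+r_j)·cross = 9·210.7500 = 1896.7500
Σcross = 624.2500 → A = |Σcross|/2 = 312.1250 mm²
Σ(r_i+r_j)·cross = 16033.5000 → first moment M = |Σ|/6 = 2672.2500
R_c = M/A = 2672.2500/312.1250 = 8.5615 mm
θ = 304° = 5.305801 rad
V = θ·R_c·A = 5.305801·8.5615·312.1250 = 14178.427 mm³

Volume = 14178.427 mm³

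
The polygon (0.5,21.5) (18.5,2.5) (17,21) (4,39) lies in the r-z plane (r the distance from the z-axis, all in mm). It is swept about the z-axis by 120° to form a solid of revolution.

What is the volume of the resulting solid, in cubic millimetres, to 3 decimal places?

Profile (r,z), 4 vertices: (0.5,21.5) (18.5,2.5) (17,21) (4,39)
edge 0: (0.5,21.5)→(18.5,2.5)  cross = 0.5·2.5 − 18.5·21.5 = -396.5000; (r_i+r_j)·cross = 19·-396.5000 = -7533.5000
edge 1: (18.5,2.5)→(17,21)  cross = 18.5·21 − 17·2.5 = 346.0000; (r_i+r_j)·cross = 35.5·346.0000 = 12283.0000
edge 2: (17,21)→(4,39)  cross = 17·39 − 4·21 = 579.0000; (r_i+r_j)·cross = 21·579.0000 = 12159.0000
edge 3: (4,39)→(0.5,21.5)  cross = 4·21.5 − 0.5·39 = 66.5000; (r_i+r_j)·cross = 4.5·66.5000 = 299.2500
Σcross = 595.0000 → A = |Σcross|/2 = 297.5000 mm²
Σ(r_i+r_j)·cross = 17207.7500 → first moment M = |Σ|/6 = 2867.9583
R_c = M/A = 2867.9583/297.5000 = 9.6402 mm
θ = 120° = 2.094395 rad
V = θ·R_c·A = 2.094395·9.6402·297.5000 = 6006.638 mm³

Volume = 6006.638 mm³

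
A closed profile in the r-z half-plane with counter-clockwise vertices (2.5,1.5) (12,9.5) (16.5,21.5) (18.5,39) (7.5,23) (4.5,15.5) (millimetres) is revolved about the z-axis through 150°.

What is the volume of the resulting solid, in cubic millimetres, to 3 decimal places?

Profile (r,z), 6 vertices: (2.5,1.5) (12,9.5) (16.5,21.5) (18.5,39) (7.5,23) (4.5,15.5)
edge 0: (2.5,1.5)→(12,9.5)  cross = 2.5·9.5 − 12·1.5 = 5.7500; (r_i+r_j)·cross = 14.5·5.7500 = 83.3750
edge 1: (12,9.5)→(16.5,21.5)  cross = 12·21.5 − 16.5·9.5 = 101.2500; (r_i+r_j)·cross = 28.5·101.2500 = 2885.6250
edge 2: (16.5,21.5)→(18.5,39)  cross = 16.5·39 − 18.5·21.5 = 245.7500; (r_i+r_j)·cross = 35·245.7500 = 8601.2500
edge 3: (18.5,39)→(7.5,23)  cross = 18.5·23 − 7.5·39 = 133.0000; (r_i+r_j)·cross = 26·133.0000 = 3458.0000
edge 4: (7.5,23)→(4.5,15.5)  cross = 7.5·15.5 − 4.5·23 = 12.7500; (r_i+r_j)·cross = 12·12.7500 = 153.0000
edge 5: (4.5,15.5)→(2.5,1.5)  cross = 4.5·1.5 − 2.5·15.5 = -32.0000; (r_i+r_j)·cross = 7·-32.0000 = -224.0000
Σcross = 466.5000 → A = |Σcross|/2 = 233.2500 mm²
Σ(r_i+r_j)·cross = 14957.2500 → first moment M = |Σ|/6 = 2492.8750
R_c = M/A = 2492.8750/233.2500 = 10.6876 mm
θ = 150° = 2.617994 rad
V = θ·R_c·A = 2.617994·10.6876·233.2500 = 6526.331 mm³

Volume = 6526.331 mm³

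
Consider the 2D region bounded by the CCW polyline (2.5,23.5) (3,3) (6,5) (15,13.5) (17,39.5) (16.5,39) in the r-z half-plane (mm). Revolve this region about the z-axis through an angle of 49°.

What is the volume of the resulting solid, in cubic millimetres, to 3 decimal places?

Profile (r,z), 6 vertices: (2.5,23.5) (3,3) (6,5) (15,13.5) (17,39.5) (16.5,39)
edge 0: (2.5,23.5)→(3,3)  cross = 2.5·3 − 3·23.5 = -63.0000; (r_i+r_j)·cross = 5.5·-63.0000 = -346.5000
edge 1: (3,3)→(6,5)  cross = 3·5 − 6·3 = -3.0000; (r_i+r_j)·cross = 9·-3.0000 = -27.0000
edge 2: (6,5)→(15,13.5)  cross = 6·13.5 − 15·5 = 6.0000; (r_i+r_j)·cross = 21·6.0000 = 126.0000
edge 3: (15,13.5)→(17,39.5)  cross = 15·39.5 − 17·13.5 = 363.0000; (r_i+r_j)·cross = 32·363.0000 = 11616.0000
edge 4: (17,39.5)→(16.5,39)  cross = 17·39 − 16.5·39.5 = 11.2500; (r_i+r_j)·cross = 33.5·11.2500 = 376.8750
edge 5: (16.5,39)→(2.5,23.5)  cross = 16.5·23.5 − 2.5·39 = 290.2500; (r_i+r_j)·cross = 19·290.2500 = 5514.7500
Σcross = 604.5000 → A = |Σcross|/2 = 302.2500 mm²
Σ(r_i+r_j)·cross = 17260.1250 → first moment M = |Σ|/6 = 2876.6875
R_c = M/A = 2876.6875/302.2500 = 9.5176 mm
θ = 49° = 0.855211 rad
V = θ·R_c·A = 0.855211·9.5176·302.2500 = 2460.176 mm³

Volume = 2460.176 mm³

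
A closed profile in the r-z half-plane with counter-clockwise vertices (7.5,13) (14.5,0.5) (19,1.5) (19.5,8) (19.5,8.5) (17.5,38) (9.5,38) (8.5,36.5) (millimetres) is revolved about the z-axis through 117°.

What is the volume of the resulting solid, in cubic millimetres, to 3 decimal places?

Profile (r,z), 8 vertices: (7.5,13) (14.5,0.5) (19,1.5) (19.5,8) (19.5,8.5) (17.5,38) (9.5,38) (8.5,36.5)
edge 0: (7.5,13)→(14.5,0.5)  cross = 7.5·0.5 − 14.5·13 = -184.7500; (r_i+r_j)·cross = 22·-184.7500 = -4064.5000
edge 1: (14.5,0.5)→(19,1.5)  cross = 14.5·1.5 − 19·0.5 = 12.2500; (r_i+r_j)·cross = 33.5·12.2500 = 410.3750
edge 2: (19,1.5)→(19.5,8)  cross = 19·8 − 19.5·1.5 = 122.7500; (r_i+r_j)·cross = 38.5·122.7500 = 4725.8750
edge 3: (19.5,8)→(19.5,8.5)  cross = 19.5·8.5 − 19.5·8 = 9.7500; (r_i+r_j)·cross = 39·9.7500 = 380.2500
edge 4: (19.5,8.5)→(17.5,38)  cross = 19.5·38 − 17.5·8.5 = 592.2500; (r_i+r_j)·cross = 37·592.2500 = 21913.2500
edge 5: (17.5,38)→(9.5,38)  cross = 17.5·38 − 9.5·38 = 304.0000; (r_i+r_j)·cross = 27·304.0000 = 8208.0000
edge 6: (9.5,38)→(8.5,36.5)  cross = 9.5·36.5 − 8.5·38 = 23.7500; (r_i+r_j)·cross = 18·23.7500 = 427.5000
edge 7: (8.5,36.5)→(7.5,13)  cross = 8.5·13 − 7.5·36.5 = -163.2500; (r_i+r_j)·cross = 16·-163.2500 = -2612.0000
Σcross = 716.7500 → A = |Σcross|/2 = 358.3750 mm²
Σ(r_i+r_j)·cross = 29388.7500 → first moment M = |Σ|/6 = 4898.1250
R_c = M/A = 4898.1250/358.3750 = 13.6676 mm
θ = 117° = 2.042035 rad
V = θ·R_c·A = 2.042035·13.6676·358.3750 = 10002.144 mm³

Volume = 10002.144 mm³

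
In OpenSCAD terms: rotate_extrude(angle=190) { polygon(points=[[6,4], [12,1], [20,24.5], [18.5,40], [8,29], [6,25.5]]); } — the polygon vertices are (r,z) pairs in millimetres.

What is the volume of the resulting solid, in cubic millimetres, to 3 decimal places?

Profile (r,z), 6 vertices: (6,4) (12,1) (20,24.5) (18.5,40) (8,29) (6,25.5)
edge 0: (6,4)→(12,1)  cross = 6·1 − 12·4 = -42.0000; (r_i+r_j)·cross = 18·-42.0000 = -756.0000
edge 1: (12,1)→(20,24.5)  cross = 12·24.5 − 20·1 = 274.0000; (r_i+r_j)·cross = 32·274.0000 = 8768.0000
edge 2: (20,24.5)→(18.5,40)  cross = 20·40 − 18.5·24.5 = 346.7500; (r_i+r_j)·cross = 38.5·346.7500 = 13349.8750
edge 3: (18.5,40)→(8,29)  cross = 18.5·29 − 8·40 = 216.5000; (r_i+r_j)·cross = 26.5·216.5000 = 5737.2500
edge 4: (8,29)→(6,25.5)  cross = 8·25.5 − 6·29 = 30.0000; (r_i+r_j)·cross = 14·30.0000 = 420.0000
edge 5: (6,25.5)→(6,4)  cross = 6·4 − 6·25.5 = -129.0000; (r_i+r_j)·cross = 12·-129.0000 = -1548.0000
Σcross = 696.2500 → A = |Σcross|/2 = 348.1250 mm²
Σ(r_i+r_j)·cross = 25971.1250 → first moment M = |Σ|/6 = 4328.5208
R_c = M/A = 4328.5208/348.1250 = 12.4338 mm
θ = 190° = 3.316126 rad
V = θ·R_c·A = 3.316126·12.4338·348.1250 = 14353.919 mm³

Volume = 14353.919 mm³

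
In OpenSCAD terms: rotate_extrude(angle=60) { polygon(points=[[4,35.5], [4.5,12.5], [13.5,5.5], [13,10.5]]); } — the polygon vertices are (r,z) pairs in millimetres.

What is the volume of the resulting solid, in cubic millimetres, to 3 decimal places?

Profile (r,z), 4 vertices: (4,35.5) (4.5,12.5) (13.5,5.5) (13,10.5)
edge 0: (4,35.5)→(4.5,12.5)  cross = 4·12.5 − 4.5·35.5 = -109.7500; (r_i+r_j)·cross = 8.5·-109.7500 = -932.8750
edge 1: (4.5,12.5)→(13.5,5.5)  cross = 4.5·5.5 − 13.5·12.5 = -144.0000; (r_i+r_j)·cross = 18·-144.0000 = -2592.0000
edge 2: (13.5,5.5)→(13,10.5)  cross = 13.5·10.5 − 13·5.5 = 70.2500; (r_i+r_j)·cross = 26.5·70.2500 = 1861.6250
edge 3: (13,10.5)→(4,35.5)  cross = 13·35.5 − 4·10.5 = 419.5000; (r_i+r_j)·cross = 17·419.5000 = 7131.5000
Σcross = 236.0000 → A = |Σcross|/2 = 118.0000 mm²
Σ(r_i+r_j)·cross = 5468.2500 → first moment M = |Σ|/6 = 911.3750
R_c = M/A = 911.3750/118.0000 = 7.7235 mm
θ = 60° = 1.047198 rad
V = θ·R_c·A = 1.047198·7.7235·118.0000 = 954.390 mm³

Volume = 954.390 mm³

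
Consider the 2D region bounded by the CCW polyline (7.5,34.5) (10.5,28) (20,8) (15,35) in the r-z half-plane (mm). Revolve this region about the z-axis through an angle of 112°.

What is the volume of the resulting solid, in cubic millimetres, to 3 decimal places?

Volume = 2860.152 mm³

Profile (r,z), 4 vertices: (7.5,34.5) (10.5,28) (20,8) (15,35)
edge 0: (7.5,34.5)→(10.5,28)  cross = 7.5·28 − 10.5·34.5 = -152.2500; (r_i+r_j)·cross = 18·-152.2500 = -2740.5000
edge 1: (10.5,28)→(20,8)  cross = 10.5·8 − 20·28 = -476.0000; (r_i+r_j)·cross = 30.5·-476.0000 = -14518.0000
edge 2: (20,8)→(15,35)  cross = 20·35 − 15·8 = 580.0000; (r_i+r_j)·cross = 35·580.0000 = 20300.0000
edge 3: (15,35)→(7.5,34.5)  cross = 15·34.5 − 7.5·35 = 255.0000; (r_i+r_j)·cross = 22.5·255.0000 = 5737.5000
Σcross = 206.7500 → A = |Σcross|/2 = 103.3750 mm²
Σ(r_i+r_j)·cross = 8779.0000 → first moment M = |Σ|/6 = 1463.1667
R_c = M/A = 1463.1667/103.3750 = 14.1540 mm
θ = 112° = 1.954769 rad
V = θ·R_c·A = 1.954769·14.1540·103.3750 = 2860.152 mm³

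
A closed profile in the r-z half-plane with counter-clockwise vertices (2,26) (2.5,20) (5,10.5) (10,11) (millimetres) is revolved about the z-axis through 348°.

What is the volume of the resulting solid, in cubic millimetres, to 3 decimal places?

Profile (r,z), 4 vertices: (2,26) (2.5,20) (5,10.5) (10,11)
edge 0: (2,26)→(2.5,20)  cross = 2·20 − 2.5·26 = -25.0000; (r_i+r_j)·cross = 4.5·-25.0000 = -112.5000
edge 1: (2.5,20)→(5,10.5)  cross = 2.5·10.5 − 5·20 = -73.7500; (r_i+r_j)·cross = 7.5·-73.7500 = -553.1250
edge 2: (5,10.5)→(10,11)  cross = 5·11 − 10·10.5 = -50.0000; (r_i+r_j)·cross = 15·-50.0000 = -750.0000
edge 3: (10,11)→(2,26)  cross = 10·26 − 2·11 = 238.0000; (r_i+r_j)·cross = 12·238.0000 = 2856.0000
Σcross = 89.2500 → A = |Σcross|/2 = 44.6250 mm²
Σ(r_i+r_j)·cross = 1440.3750 → first moment M = |Σ|/6 = 240.0625
R_c = M/A = 240.0625/44.6250 = 5.3796 mm
θ = 348° = 6.073746 rad
V = θ·R_c·A = 6.073746·5.3796·44.6250 = 1458.079 mm³

Volume = 1458.079 mm³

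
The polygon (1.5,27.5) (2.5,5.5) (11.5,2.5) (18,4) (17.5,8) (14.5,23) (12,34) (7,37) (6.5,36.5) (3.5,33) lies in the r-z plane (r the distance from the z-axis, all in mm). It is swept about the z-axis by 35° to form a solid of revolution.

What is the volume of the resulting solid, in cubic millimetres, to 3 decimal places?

Profile (r,z), 10 vertices: (1.5,27.5) (2.5,5.5) (11.5,2.5) (18,4) (17.5,8) (14.5,23) (12,34) (7,37) (6.5,36.5) (3.5,33)
edge 0: (1.5,27.5)→(2.5,5.5)  cross = 1.5·5.5 − 2.5·27.5 = -60.5000; (r_i+r_j)·cross = 4·-60.5000 = -242.0000
edge 1: (2.5,5.5)→(11.5,2.5)  cross = 2.5·2.5 − 11.5·5.5 = -57.0000; (r_i+r_j)·cross = 14·-57.0000 = -798.0000
edge 2: (11.5,2.5)→(18,4)  cross = 11.5·4 − 18·2.5 = 1.0000; (r_i+r_j)·cross = 29.5·1.0000 = 29.5000
edge 3: (18,4)→(17.5,8)  cross = 18·8 − 17.5·4 = 74.0000; (r_i+r_j)·cross = 35.5·74.0000 = 2627.0000
edge 4: (17.5,8)→(14.5,23)  cross = 17.5·23 − 14.5·8 = 286.5000; (r_i+r_j)·cross = 32·286.5000 = 9168.0000
edge 5: (14.5,23)→(12,34)  cross = 14.5·34 − 12·23 = 217.0000; (r_i+r_j)·cross = 26.5·217.0000 = 5750.5000
edge 6: (12,34)→(7,37)  cross = 12·37 − 7·34 = 206.0000; (r_i+r_j)·cross = 19·206.0000 = 3914.0000
edge 7: (7,37)→(6.5,36.5)  cross = 7·36.5 − 6.5·37 = 15.0000; (r_i+r_j)·cross = 13.5·15.0000 = 202.5000
edge 8: (6.5,36.5)→(3.5,33)  cross = 6.5·33 − 3.5·36.5 = 86.7500; (r_i+r_j)·cross = 10·86.7500 = 867.5000
edge 9: (3.5,33)→(1.5,27.5)  cross = 3.5·27.5 − 1.5·33 = 46.7500; (r_i+r_j)·cross = 5·46.7500 = 233.7500
Σcross = 815.5000 → A = |Σcross|/2 = 407.7500 mm²
Σ(r_i+r_j)·cross = 21752.7500 → first moment M = |Σ|/6 = 3625.4583
R_c = M/A = 3625.4583/407.7500 = 8.8914 mm
θ = 35° = 0.610865 rad
V = θ·R_c·A = 0.610865·8.8914·407.7500 = 2214.666 mm³

Volume = 2214.666 mm³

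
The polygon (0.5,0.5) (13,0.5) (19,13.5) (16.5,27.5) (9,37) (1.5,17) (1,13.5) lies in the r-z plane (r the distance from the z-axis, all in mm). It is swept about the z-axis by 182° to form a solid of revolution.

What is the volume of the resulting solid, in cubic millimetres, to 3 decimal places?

Profile (r,z), 7 vertices: (0.5,0.5) (13,0.5) (19,13.5) (16.5,27.5) (9,37) (1.5,17) (1,13.5)
edge 0: (0.5,0.5)→(13,0.5)  cross = 0.5·0.5 − 13·0.5 = -6.2500; (r_i+r_j)·cross = 13.5·-6.2500 = -84.3750
edge 1: (13,0.5)→(19,13.5)  cross = 13·13.5 − 19·0.5 = 166.0000; (r_i+r_j)·cross = 32·166.0000 = 5312.0000
edge 2: (19,13.5)→(16.5,27.5)  cross = 19·27.5 − 16.5·13.5 = 299.7500; (r_i+r_j)·cross = 35.5·299.7500 = 10641.1250
edge 3: (16.5,27.5)→(9,37)  cross = 16.5·37 − 9·27.5 = 363.0000; (r_i+r_j)·cross = 25.5·363.0000 = 9256.5000
edge 4: (9,37)→(1.5,17)  cross = 9·17 − 1.5·37 = 97.5000; (r_i+r_j)·cross = 10.5·97.5000 = 1023.7500
edge 5: (1.5,17)→(1,13.5)  cross = 1.5·13.5 − 1·17 = 3.2500; (r_i+r_j)·cross = 2.5·3.2500 = 8.1250
edge 6: (1,13.5)→(0.5,0.5)  cross = 1·0.5 − 0.5·13.5 = -6.2500; (r_i+r_j)·cross = 1.5·-6.2500 = -9.3750
Σcross = 917.0000 → A = |Σcross|/2 = 458.5000 mm²
Σ(r_i+r_j)·cross = 26147.7500 → first moment M = |Σ|/6 = 4357.9583
R_c = M/A = 4357.9583/458.5000 = 9.5048 mm
θ = 182° = 3.176499 rad
V = θ·R_c·A = 3.176499·9.5048·458.5000 = 13843.051 mm³

Volume = 13843.051 mm³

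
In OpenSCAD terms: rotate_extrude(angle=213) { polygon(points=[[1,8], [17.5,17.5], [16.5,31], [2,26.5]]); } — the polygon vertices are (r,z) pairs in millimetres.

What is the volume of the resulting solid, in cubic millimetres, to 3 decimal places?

Profile (r,z), 4 vertices: (1,8) (17.5,17.5) (16.5,31) (2,26.5)
edge 0: (1,8)→(17.5,17.5)  cross = 1·17.5 − 17.5·8 = -122.5000; (r_i+r_j)·cross = 18.5·-122.5000 = -2266.2500
edge 1: (17.5,17.5)→(16.5,31)  cross = 17.5·31 − 16.5·17.5 = 253.7500; (r_i+r_j)·cross = 34·253.7500 = 8627.5000
edge 2: (16.5,31)→(2,26.5)  cross = 16.5·26.5 − 2·31 = 375.2500; (r_i+r_j)·cross = 18.5·375.2500 = 6942.1250
edge 3: (2,26.5)→(1,8)  cross = 2·8 − 1·26.5 = -10.5000; (r_i+r_j)·cross = 3·-10.5000 = -31.5000
Σcross = 496.0000 → A = |Σcross|/2 = 248.0000 mm²
Σ(r_i+r_j)·cross = 13271.8750 → first moment M = |Σ|/6 = 2211.9792
R_c = M/A = 2211.9792/248.0000 = 8.9193 mm
θ = 213° = 3.717551 rad
V = θ·R_c·A = 3.717551·8.9193·248.0000 = 8223.146 mm³

Volume = 8223.146 mm³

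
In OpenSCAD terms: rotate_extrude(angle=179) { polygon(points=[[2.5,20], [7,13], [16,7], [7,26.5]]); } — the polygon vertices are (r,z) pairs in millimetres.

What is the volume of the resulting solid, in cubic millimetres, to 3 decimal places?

Volume = 2419.841 mm³

Profile (r,z), 4 vertices: (2.5,20) (7,13) (16,7) (7,26.5)
edge 0: (2.5,20)→(7,13)  cross = 2.5·13 − 7·20 = -107.5000; (r_i+r_j)·cross = 9.5·-107.5000 = -1021.2500
edge 1: (7,13)→(16,7)  cross = 7·7 − 16·13 = -159.0000; (r_i+r_j)·cross = 23·-159.0000 = -3657.0000
edge 2: (16,7)→(7,26.5)  cross = 16·26.5 − 7·7 = 375.0000; (r_i+r_j)·cross = 23·375.0000 = 8625.0000
edge 3: (7,26.5)→(2.5,20)  cross = 7·20 − 2.5·26.5 = 73.7500; (r_i+r_j)·cross = 9.5·73.7500 = 700.6250
Σcross = 182.2500 → A = |Σcross|/2 = 91.1250 mm²
Σ(r_i+r_j)·cross = 4647.3750 → first moment M = |Σ|/6 = 774.5625
R_c = M/A = 774.5625/91.1250 = 8.5000 mm
θ = 179° = 3.124139 rad
V = θ·R_c·A = 3.124139·8.5000·91.1250 = 2419.841 mm³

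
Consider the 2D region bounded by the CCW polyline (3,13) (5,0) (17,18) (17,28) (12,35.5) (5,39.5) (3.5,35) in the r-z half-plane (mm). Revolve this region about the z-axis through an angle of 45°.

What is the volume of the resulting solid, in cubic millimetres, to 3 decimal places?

Volume = 2613.232 mm³

Profile (r,z), 7 vertices: (3,13) (5,0) (17,18) (17,28) (12,35.5) (5,39.5) (3.5,35)
edge 0: (3,13)→(5,0)  cross = 3·0 − 5·13 = -65.0000; (r_i+r_j)·cross = 8·-65.0000 = -520.0000
edge 1: (5,0)→(17,18)  cross = 5·18 − 17·0 = 90.0000; (r_i+r_j)·cross = 22·90.0000 = 1980.0000
edge 2: (17,18)→(17,28)  cross = 17·28 − 17·18 = 170.0000; (r_i+r_j)·cross = 34·170.0000 = 5780.0000
edge 3: (17,28)→(12,35.5)  cross = 17·35.5 − 12·28 = 267.5000; (r_i+r_j)·cross = 29·267.5000 = 7757.5000
edge 4: (12,35.5)→(5,39.5)  cross = 12·39.5 − 5·35.5 = 296.5000; (r_i+r_j)·cross = 17·296.5000 = 5040.5000
edge 5: (5,39.5)→(3.5,35)  cross = 5·35 − 3.5·39.5 = 36.7500; (r_i+r_j)·cross = 8.5·36.7500 = 312.3750
edge 6: (3.5,35)→(3,13)  cross = 3.5·13 − 3·35 = -59.5000; (r_i+r_j)·cross = 6.5·-59.5000 = -386.7500
Σcross = 736.2500 → A = |Σcross|/2 = 368.1250 mm²
Σ(r_i+r_j)·cross = 19963.6250 → first moment M = |Σ|/6 = 3327.2708
R_c = M/A = 3327.2708/368.1250 = 9.0384 mm
θ = 45° = 0.785398 rad
V = θ·R_c·A = 0.785398·9.0384·368.1250 = 2613.232 mm³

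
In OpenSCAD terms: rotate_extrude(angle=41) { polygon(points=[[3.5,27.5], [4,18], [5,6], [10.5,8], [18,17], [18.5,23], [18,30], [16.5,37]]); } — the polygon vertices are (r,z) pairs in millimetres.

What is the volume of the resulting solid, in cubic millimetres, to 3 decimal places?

Volume = 2485.823 mm³

Profile (r,z), 8 vertices: (3.5,27.5) (4,18) (5,6) (10.5,8) (18,17) (18.5,23) (18,30) (16.5,37)
edge 0: (3.5,27.5)→(4,18)  cross = 3.5·18 − 4·27.5 = -47.0000; (r_i+r_j)·cross = 7.5·-47.0000 = -352.5000
edge 1: (4,18)→(5,6)  cross = 4·6 − 5·18 = -66.0000; (r_i+r_j)·cross = 9·-66.0000 = -594.0000
edge 2: (5,6)→(10.5,8)  cross = 5·8 − 10.5·6 = -23.0000; (r_i+r_j)·cross = 15.5·-23.0000 = -356.5000
edge 3: (10.5,8)→(18,17)  cross = 10.5·17 − 18·8 = 34.5000; (r_i+r_j)·cross = 28.5·34.5000 = 983.2500
edge 4: (18,17)→(18.5,23)  cross = 18·23 − 18.5·17 = 99.5000; (r_i+r_j)·cross = 36.5·99.5000 = 3631.7500
edge 5: (18.5,23)→(18,30)  cross = 18.5·30 − 18·23 = 141.0000; (r_i+r_j)·cross = 36.5·141.0000 = 5146.5000
edge 6: (18,30)→(16.5,37)  cross = 18·37 − 16.5·30 = 171.0000; (r_i+r_j)·cross = 34.5·171.0000 = 5899.5000
edge 7: (16.5,37)→(3.5,27.5)  cross = 16.5·27.5 − 3.5·37 = 324.2500; (r_i+r_j)·cross = 20·324.2500 = 6485.0000
Σcross = 634.2500 → A = |Σcross|/2 = 317.1250 mm²
Σ(r_i+r_j)·cross = 20843.0000 → first moment M = |Σ|/6 = 3473.8333
R_c = M/A = 3473.8333/317.1250 = 10.9541 mm
θ = 41° = 0.715585 rad
V = θ·R_c·A = 0.715585·10.9541·317.1250 = 2485.823 mm³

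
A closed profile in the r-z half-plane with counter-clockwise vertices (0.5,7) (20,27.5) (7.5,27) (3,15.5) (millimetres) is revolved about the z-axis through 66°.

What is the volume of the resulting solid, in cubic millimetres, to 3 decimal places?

Profile (r,z), 4 vertices: (0.5,7) (20,27.5) (7.5,27) (3,15.5)
edge 0: (0.5,7)→(20,27.5)  cross = 0.5·27.5 − 20·7 = -126.2500; (r_i+r_j)·cross = 20.5·-126.2500 = -2588.1250
edge 1: (20,27.5)→(7.5,27)  cross = 20·27 − 7.5·27.5 = 333.7500; (r_i+r_j)·cross = 27.5·333.7500 = 9178.1250
edge 2: (7.5,27)→(3,15.5)  cross = 7.5·15.5 − 3·27 = 35.2500; (r_i+r_j)·cross = 10.5·35.2500 = 370.1250
edge 3: (3,15.5)→(0.5,7)  cross = 3·7 − 0.5·15.5 = 13.2500; (r_i+r_j)·cross = 3.5·13.2500 = 46.3750
Σcross = 256.0000 → A = |Σcross|/2 = 128.0000 mm²
Σ(r_i+r_j)·cross = 7006.5000 → first moment M = |Σ|/6 = 1167.7500
R_c = M/A = 1167.7500/128.0000 = 9.1230 mm
θ = 66° = 1.151917 rad
V = θ·R_c·A = 1.151917·9.1230·128.0000 = 1345.151 mm³

Volume = 1345.151 mm³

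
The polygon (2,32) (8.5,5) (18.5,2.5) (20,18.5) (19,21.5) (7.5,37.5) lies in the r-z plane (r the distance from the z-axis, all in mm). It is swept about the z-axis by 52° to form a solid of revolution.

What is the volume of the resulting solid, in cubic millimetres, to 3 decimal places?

Volume = 3904.674 mm³

Profile (r,z), 6 vertices: (2,32) (8.5,5) (18.5,2.5) (20,18.5) (19,21.5) (7.5,37.5)
edge 0: (2,32)→(8.5,5)  cross = 2·5 − 8.5·32 = -262.0000; (r_i+r_j)·cross = 10.5·-262.0000 = -2751.0000
edge 1: (8.5,5)→(18.5,2.5)  cross = 8.5·2.5 − 18.5·5 = -71.2500; (r_i+r_j)·cross = 27·-71.2500 = -1923.7500
edge 2: (18.5,2.5)→(20,18.5)  cross = 18.5·18.5 − 20·2.5 = 292.2500; (r_i+r_j)·cross = 38.5·292.2500 = 11251.6250
edge 3: (20,18.5)→(19,21.5)  cross = 20·21.5 − 19·18.5 = 78.5000; (r_i+r_j)·cross = 39·78.5000 = 3061.5000
edge 4: (19,21.5)→(7.5,37.5)  cross = 19·37.5 − 7.5·21.5 = 551.2500; (r_i+r_j)·cross = 26.5·551.2500 = 14608.1250
edge 5: (7.5,37.5)→(2,32)  cross = 7.5·32 − 2·37.5 = 165.0000; (r_i+r_j)·cross = 9.5·165.0000 = 1567.5000
Σcross = 753.7500 → A = |Σcross|/2 = 376.8750 mm²
Σ(r_i+r_j)·cross = 25814.0000 → first moment M = |Σ|/6 = 4302.3333
R_c = M/A = 4302.3333/376.8750 = 11.4158 mm
θ = 52° = 0.907571 rad
V = θ·R_c·A = 0.907571·11.4158·376.8750 = 3904.674 mm³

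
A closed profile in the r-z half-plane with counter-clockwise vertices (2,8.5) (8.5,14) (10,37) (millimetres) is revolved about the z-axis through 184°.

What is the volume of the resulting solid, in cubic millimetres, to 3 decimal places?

Volume = 1549.838 mm³

Profile (r,z), 3 vertices: (2,8.5) (8.5,14) (10,37)
edge 0: (2,8.5)→(8.5,14)  cross = 2·14 − 8.5·8.5 = -44.2500; (r_i+r_j)·cross = 10.5·-44.2500 = -464.6250
edge 1: (8.5,14)→(10,37)  cross = 8.5·37 − 10·14 = 174.5000; (r_i+r_j)·cross = 18.5·174.5000 = 3228.2500
edge 2: (10,37)→(2,8.5)  cross = 10·8.5 − 2·37 = 11.0000; (r_i+r_j)·cross = 12·11.0000 = 132.0000
Σcross = 141.2500 → A = |Σcross|/2 = 70.6250 mm²
Σ(r_i+r_j)·cross = 2895.6250 → first moment M = |Σ|/6 = 482.6042
R_c = M/A = 482.6042/70.6250 = 6.8333 mm
θ = 184° = 3.211406 rad
V = θ·R_c·A = 3.211406·6.8333·70.6250 = 1549.838 mm³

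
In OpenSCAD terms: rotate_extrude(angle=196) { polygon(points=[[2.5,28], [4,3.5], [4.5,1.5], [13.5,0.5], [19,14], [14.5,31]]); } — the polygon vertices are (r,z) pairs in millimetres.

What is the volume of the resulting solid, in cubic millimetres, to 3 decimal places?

Volume = 13267.891 mm³

Profile (r,z), 6 vertices: (2.5,28) (4,3.5) (4.5,1.5) (13.5,0.5) (19,14) (14.5,31)
edge 0: (2.5,28)→(4,3.5)  cross = 2.5·3.5 − 4·28 = -103.2500; (r_i+r_j)·cross = 6.5·-103.2500 = -671.1250
edge 1: (4,3.5)→(4.5,1.5)  cross = 4·1.5 − 4.5·3.5 = -9.7500; (r_i+r_j)·cross = 8.5·-9.7500 = -82.8750
edge 2: (4.5,1.5)→(13.5,0.5)  cross = 4.5·0.5 − 13.5·1.5 = -18.0000; (r_i+r_j)·cross = 18·-18.0000 = -324.0000
edge 3: (13.5,0.5)→(19,14)  cross = 13.5·14 − 19·0.5 = 179.5000; (r_i+r_j)·cross = 32.5·179.5000 = 5833.7500
edge 4: (19,14)→(14.5,31)  cross = 19·31 − 14.5·14 = 386.0000; (r_i+r_j)·cross = 33.5·386.0000 = 12931.0000
edge 5: (14.5,31)→(2.5,28)  cross = 14.5·28 − 2.5·31 = 328.5000; (r_i+r_j)·cross = 17·328.5000 = 5584.5000
Σcross = 763.0000 → A = |Σcross|/2 = 381.5000 mm²
Σ(r_i+r_j)·cross = 23271.2500 → first moment M = |Σ|/6 = 3878.5417
R_c = M/A = 3878.5417/381.5000 = 10.1666 mm
θ = 196° = 3.420845 rad
V = θ·R_c·A = 3.420845·10.1666·381.5000 = 13267.891 mm³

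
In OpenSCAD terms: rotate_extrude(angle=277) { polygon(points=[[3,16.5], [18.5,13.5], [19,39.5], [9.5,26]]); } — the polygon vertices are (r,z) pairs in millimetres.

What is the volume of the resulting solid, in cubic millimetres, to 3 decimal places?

Volume = 13263.621 mm³

Profile (r,z), 4 vertices: (3,16.5) (18.5,13.5) (19,39.5) (9.5,26)
edge 0: (3,16.5)→(18.5,13.5)  cross = 3·13.5 − 18.5·16.5 = -264.7500; (r_i+r_j)·cross = 21.5·-264.7500 = -5692.1250
edge 1: (18.5,13.5)→(19,39.5)  cross = 18.5·39.5 − 19·13.5 = 474.2500; (r_i+r_j)·cross = 37.5·474.2500 = 17784.3750
edge 2: (19,39.5)→(9.5,26)  cross = 19·26 − 9.5·39.5 = 118.7500; (r_i+r_j)·cross = 28.5·118.7500 = 3384.3750
edge 3: (9.5,26)→(3,16.5)  cross = 9.5·16.5 − 3·26 = 78.7500; (r_i+r_j)·cross = 12.5·78.7500 = 984.3750
Σcross = 407.0000 → A = |Σcross|/2 = 203.5000 mm²
Σ(r_i+r_j)·cross = 16461.0000 → first moment M = |Σ|/6 = 2743.5000
R_c = M/A = 2743.5000/203.5000 = 13.4816 mm
θ = 277° = 4.834562 rad
V = θ·R_c·A = 4.834562·13.4816·203.5000 = 13263.621 mm³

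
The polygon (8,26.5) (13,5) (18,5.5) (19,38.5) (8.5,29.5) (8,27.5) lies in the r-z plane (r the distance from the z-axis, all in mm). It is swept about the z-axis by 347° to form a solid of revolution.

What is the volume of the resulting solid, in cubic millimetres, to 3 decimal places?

Volume = 21253.297 mm³

Profile (r,z), 6 vertices: (8,26.5) (13,5) (18,5.5) (19,38.5) (8.5,29.5) (8,27.5)
edge 0: (8,26.5)→(13,5)  cross = 8·5 − 13·26.5 = -304.5000; (r_i+r_j)·cross = 21·-304.5000 = -6394.5000
edge 1: (13,5)→(18,5.5)  cross = 13·5.5 − 18·5 = -18.5000; (r_i+r_j)·cross = 31·-18.5000 = -573.5000
edge 2: (18,5.5)→(19,38.5)  cross = 18·38.5 − 19·5.5 = 588.5000; (r_i+r_j)·cross = 37·588.5000 = 21774.5000
edge 3: (19,38.5)→(8.5,29.5)  cross = 19·29.5 − 8.5·38.5 = 233.2500; (r_i+r_j)·cross = 27.5·233.2500 = 6414.3750
edge 4: (8.5,29.5)→(8,27.5)  cross = 8.5·27.5 − 8·29.5 = -2.2500; (r_i+r_j)·cross = 16.5·-2.2500 = -37.1250
edge 5: (8,27.5)→(8,26.5)  cross = 8·26.5 − 8·27.5 = -8.0000; (r_i+r_j)·cross = 16·-8.0000 = -128.0000
Σcross = 488.5000 → A = |Σcross|/2 = 244.2500 mm²
Σ(r_i+r_j)·cross = 21055.7500 → first moment M = |Σ|/6 = 3509.2917
R_c = M/A = 3509.2917/244.2500 = 14.3676 mm
θ = 347° = 6.056293 rad
V = θ·R_c·A = 6.056293·14.3676·244.2500 = 21253.297 mm³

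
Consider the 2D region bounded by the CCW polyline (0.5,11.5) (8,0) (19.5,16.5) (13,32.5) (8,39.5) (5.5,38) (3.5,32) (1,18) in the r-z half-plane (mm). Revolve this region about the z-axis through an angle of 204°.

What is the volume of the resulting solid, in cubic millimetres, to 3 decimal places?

Profile (r,z), 8 vertices: (0.5,11.5) (8,0) (19.5,16.5) (13,32.5) (8,39.5) (5.5,38) (3.5,32) (1,18)
edge 0: (0.5,11.5)→(8,0)  cross = 0.5·0 − 8·11.5 = -92.0000; (r_i+r_j)·cross = 8.5·-92.0000 = -782.0000
edge 1: (8,0)→(19.5,16.5)  cross = 8·16.5 − 19.5·0 = 132.0000; (r_i+r_j)·cross = 27.5·132.0000 = 3630.0000
edge 2: (19.5,16.5)→(13,32.5)  cross = 19.5·32.5 − 13·16.5 = 419.2500; (r_i+r_j)·cross = 32.5·419.2500 = 13625.6250
edge 3: (13,32.5)→(8,39.5)  cross = 13·39.5 − 8·32.5 = 253.5000; (r_i+r_j)·cross = 21·253.5000 = 5323.5000
edge 4: (8,39.5)→(5.5,38)  cross = 8·38 − 5.5·39.5 = 86.7500; (r_i+r_j)·cross = 13.5·86.7500 = 1171.1250
edge 5: (5.5,38)→(3.5,32)  cross = 5.5·32 − 3.5·38 = 43.0000; (r_i+r_j)·cross = 9·43.0000 = 387.0000
edge 6: (3.5,32)→(1,18)  cross = 3.5·18 − 1·32 = 31.0000; (r_i+r_j)·cross = 4.5·31.0000 = 139.5000
edge 7: (1,18)→(0.5,11.5)  cross = 1·11.5 − 0.5·18 = 2.5000; (r_i+r_j)·cross = 1.5·2.5000 = 3.7500
Σcross = 876.0000 → A = |Σcross|/2 = 438.0000 mm²
Σ(r_i+r_j)·cross = 23498.5000 → first moment M = |Σ|/6 = 3916.4167
R_c = M/A = 3916.4167/438.0000 = 8.9416 mm
θ = 204° = 3.560472 rad
V = θ·R_c·A = 3.560472·8.9416·438.0000 = 13944.291 mm³

Volume = 13944.291 mm³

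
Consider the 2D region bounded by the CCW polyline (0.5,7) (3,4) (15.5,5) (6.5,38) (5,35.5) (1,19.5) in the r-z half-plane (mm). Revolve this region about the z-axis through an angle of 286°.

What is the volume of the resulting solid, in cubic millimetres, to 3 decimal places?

Profile (r,z), 6 vertices: (0.5,7) (3,4) (15.5,5) (6.5,38) (5,35.5) (1,19.5)
edge 0: (0.5,7)→(3,4)  cross = 0.5·4 − 3·7 = -19.0000; (r_i+r_j)·cross = 3.5·-19.0000 = -66.5000
edge 1: (3,4)→(15.5,5)  cross = 3·5 − 15.5·4 = -47.0000; (r_i+r_j)·cross = 18.5·-47.0000 = -869.5000
edge 2: (15.5,5)→(6.5,38)  cross = 15.5·38 − 6.5·5 = 556.5000; (r_i+r_j)·cross = 22·556.5000 = 12243.0000
edge 3: (6.5,38)→(5,35.5)  cross = 6.5·35.5 − 5·38 = 40.7500; (r_i+r_j)·cross = 11.5·40.7500 = 468.6250
edge 4: (5,35.5)→(1,19.5)  cross = 5·19.5 − 1·35.5 = 62.0000; (r_i+r_j)·cross = 6·62.0000 = 372.0000
edge 5: (1,19.5)→(0.5,7)  cross = 1·7 − 0.5·19.5 = -2.7500; (r_i+r_j)·cross = 1.5·-2.7500 = -4.1250
Σcross = 590.5000 → A = |Σcross|/2 = 295.2500 mm²
Σ(r_i+r_j)·cross = 12143.5000 → first moment M = |Σ|/6 = 2023.9167
R_c = M/A = 2023.9167/295.2500 = 6.8549 mm
θ = 286° = 4.991642 rad
V = θ·R_c·A = 4.991642·6.8549·295.2500 = 10102.667 mm³

Volume = 10102.667 mm³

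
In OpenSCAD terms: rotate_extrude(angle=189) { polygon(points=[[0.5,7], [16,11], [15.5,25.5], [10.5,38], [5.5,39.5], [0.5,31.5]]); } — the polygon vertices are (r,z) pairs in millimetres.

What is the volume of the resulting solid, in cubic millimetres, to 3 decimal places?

Profile (r,z), 6 vertices: (0.5,7) (16,11) (15.5,25.5) (10.5,38) (5.5,39.5) (0.5,31.5)
edge 0: (0.5,7)→(16,11)  cross = 0.5·11 − 16·7 = -106.5000; (r_i+r_j)·cross = 16.5·-106.5000 = -1757.2500
edge 1: (16,11)→(15.5,25.5)  cross = 16·25.5 − 15.5·11 = 237.5000; (r_i+r_j)·cross = 31.5·237.5000 = 7481.2500
edge 2: (15.5,25.5)→(10.5,38)  cross = 15.5·38 − 10.5·25.5 = 321.2500; (r_i+r_j)·cross = 26·321.2500 = 8352.5000
edge 3: (10.5,38)→(5.5,39.5)  cross = 10.5·39.5 − 5.5·38 = 205.7500; (r_i+r_j)·cross = 16·205.7500 = 3292.0000
edge 4: (5.5,39.5)→(0.5,31.5)  cross = 5.5·31.5 − 0.5·39.5 = 153.5000; (r_i+r_j)·cross = 6·153.5000 = 921.0000
edge 5: (0.5,31.5)→(0.5,7)  cross = 0.5·7 − 0.5·31.5 = -12.2500; (r_i+r_j)·cross = 1·-12.2500 = -12.2500
Σcross = 799.2500 → A = |Σcross|/2 = 399.6250 mm²
Σ(r_i+r_j)·cross = 18277.2500 → first moment M = |Σ|/6 = 3046.2083
R_c = M/A = 3046.2083/399.6250 = 7.6227 mm
θ = 189° = 3.298672 rad
V = θ·R_c·A = 3.298672·7.6227·399.6250 = 10048.443 mm³

Volume = 10048.443 mm³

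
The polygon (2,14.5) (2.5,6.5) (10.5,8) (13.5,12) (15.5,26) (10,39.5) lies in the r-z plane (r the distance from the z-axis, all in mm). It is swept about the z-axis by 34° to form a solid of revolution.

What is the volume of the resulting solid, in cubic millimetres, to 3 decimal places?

Volume = 1410.293 mm³

Profile (r,z), 6 vertices: (2,14.5) (2.5,6.5) (10.5,8) (13.5,12) (15.5,26) (10,39.5)
edge 0: (2,14.5)→(2.5,6.5)  cross = 2·6.5 − 2.5·14.5 = -23.2500; (r_i+r_j)·cross = 4.5·-23.2500 = -104.6250
edge 1: (2.5,6.5)→(10.5,8)  cross = 2.5·8 − 10.5·6.5 = -48.2500; (r_i+r_j)·cross = 13·-48.2500 = -627.2500
edge 2: (10.5,8)→(13.5,12)  cross = 10.5·12 − 13.5·8 = 18.0000; (r_i+r_j)·cross = 24·18.0000 = 432.0000
edge 3: (13.5,12)→(15.5,26)  cross = 13.5·26 − 15.5·12 = 165.0000; (r_i+r_j)·cross = 29·165.0000 = 4785.0000
edge 4: (15.5,26)→(10,39.5)  cross = 15.5·39.5 − 10·26 = 352.2500; (r_i+r_j)·cross = 25.5·352.2500 = 8982.3750
edge 5: (10,39.5)→(2,14.5)  cross = 10·14.5 − 2·39.5 = 66.0000; (r_i+r_j)·cross = 12·66.0000 = 792.0000
Σcross = 529.7500 → A = |Σcross|/2 = 264.8750 mm²
Σ(r_i+r_j)·cross = 14259.5000 → first moment M = |Σ|/6 = 2376.5833
R_c = M/A = 2376.5833/264.8750 = 8.9725 mm
θ = 34° = 0.593412 rad
V = θ·R_c·A = 0.593412·8.9725·264.8750 = 1410.293 mm³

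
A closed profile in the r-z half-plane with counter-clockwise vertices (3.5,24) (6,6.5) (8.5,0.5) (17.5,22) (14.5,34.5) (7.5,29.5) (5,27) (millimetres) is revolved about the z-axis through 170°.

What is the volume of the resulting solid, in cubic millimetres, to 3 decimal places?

Profile (r,z), 7 vertices: (3.5,24) (6,6.5) (8.5,0.5) (17.5,22) (14.5,34.5) (7.5,29.5) (5,27)
edge 0: (3.5,24)→(6,6.5)  cross = 3.5·6.5 − 6·24 = -121.2500; (r_i+r_j)·cross = 9.5·-121.2500 = -1151.8750
edge 1: (6,6.5)→(8.5,0.5)  cross = 6·0.5 − 8.5·6.5 = -52.2500; (r_i+r_j)·cross = 14.5·-52.2500 = -757.6250
edge 2: (8.5,0.5)→(17.5,22)  cross = 8.5·22 − 17.5·0.5 = 178.2500; (r_i+r_j)·cross = 26·178.2500 = 4634.5000
edge 3: (17.5,22)→(14.5,34.5)  cross = 17.5·34.5 − 14.5·22 = 284.7500; (r_i+r_j)·cross = 32·284.7500 = 9112.0000
edge 4: (14.5,34.5)→(7.5,29.5)  cross = 14.5·29.5 − 7.5·34.5 = 169.0000; (r_i+r_j)·cross = 22·169.0000 = 3718.0000
edge 5: (7.5,29.5)→(5,27)  cross = 7.5·27 − 5·29.5 = 55.0000; (r_i+r_j)·cross = 12.5·55.0000 = 687.5000
edge 6: (5,27)→(3.5,24)  cross = 5·24 − 3.5·27 = 25.5000; (r_i+r_j)·cross = 8.5·25.5000 = 216.7500
Σcross = 539.0000 → A = |Σcross|/2 = 269.5000 mm²
Σ(r_i+r_j)·cross = 16459.2500 → first moment M = |Σ|/6 = 2743.2083
R_c = M/A = 2743.2083/269.5000 = 10.1789 mm
θ = 170° = 2.967060 rad
V = θ·R_c·A = 2.967060·10.1789·269.5000 = 8139.263 mm³

Volume = 8139.263 mm³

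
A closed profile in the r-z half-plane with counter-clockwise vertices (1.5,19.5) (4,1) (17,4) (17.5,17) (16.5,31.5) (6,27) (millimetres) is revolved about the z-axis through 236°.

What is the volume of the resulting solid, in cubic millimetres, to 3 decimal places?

Profile (r,z), 6 vertices: (1.5,19.5) (4,1) (17,4) (17.5,17) (16.5,31.5) (6,27)
edge 0: (1.5,19.5)→(4,1)  cross = 1.5·1 − 4·19.5 = -76.5000; (r_i+r_j)·cross = 5.5·-76.5000 = -420.7500
edge 1: (4,1)→(17,4)  cross = 4·4 − 17·1 = -1.0000; (r_i+r_j)·cross = 21·-1.0000 = -21.0000
edge 2: (17,4)→(17.5,17)  cross = 17·17 − 17.5·4 = 219.0000; (r_i+r_j)·cross = 34.5·219.0000 = 7555.5000
edge 3: (17.5,17)→(16.5,31.5)  cross = 17.5·31.5 − 16.5·17 = 270.7500; (r_i+r_j)·cross = 34·270.7500 = 9205.5000
edge 4: (16.5,31.5)→(6,27)  cross = 16.5·27 − 6·31.5 = 256.5000; (r_i+r_j)·cross = 22.5·256.5000 = 5771.2500
edge 5: (6,27)→(1.5,19.5)  cross = 6·19.5 − 1.5·27 = 76.5000; (r_i+r_j)·cross = 7.5·76.5000 = 573.7500
Σcross = 745.2500 → A = |Σcross|/2 = 372.6250 mm²
Σ(r_i+r_j)·cross = 22664.2500 → first moment M = |Σ|/6 = 3777.3750
R_c = M/A = 3777.3750/372.6250 = 10.1372 mm
θ = 236° = 4.118977 rad
V = θ·R_c·A = 4.118977·10.1372·372.6250 = 15558.921 mm³

Volume = 15558.921 mm³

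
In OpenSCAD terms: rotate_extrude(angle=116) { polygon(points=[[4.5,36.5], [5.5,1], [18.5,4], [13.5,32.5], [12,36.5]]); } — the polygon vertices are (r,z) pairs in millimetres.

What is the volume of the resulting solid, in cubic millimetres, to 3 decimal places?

Profile (r,z), 5 vertices: (4.5,36.5) (5.5,1) (18.5,4) (13.5,32.5) (12,36.5)
edge 0: (4.5,36.5)→(5.5,1)  cross = 4.5·1 − 5.5·36.5 = -196.2500; (r_i+r_j)·cross = 10·-196.2500 = -1962.5000
edge 1: (5.5,1)→(18.5,4)  cross = 5.5·4 − 18.5·1 = 3.5000; (r_i+r_j)·cross = 24·3.5000 = 84.0000
edge 2: (18.5,4)→(13.5,32.5)  cross = 18.5·32.5 − 13.5·4 = 547.2500; (r_i+r_j)·cross = 32·547.2500 = 17512.0000
edge 3: (13.5,32.5)→(12,36.5)  cross = 13.5·36.5 − 12·32.5 = 102.7500; (r_i+r_j)·cross = 25.5·102.7500 = 2620.1250
edge 4: (12,36.5)→(4.5,36.5)  cross = 12·36.5 − 4.5·36.5 = 273.7500; (r_i+r_j)·cross = 16.5·273.7500 = 4516.8750
Σcross = 731.0000 → A = |Σcross|/2 = 365.5000 mm²
Σ(r_i+r_j)·cross = 22770.5000 → first moment M = |Σ|/6 = 3795.0833
R_c = M/A = 3795.0833/365.5000 = 10.3833 mm
θ = 116° = 2.024582 rad
V = θ·R_c·A = 2.024582·10.3833·365.5000 = 7683.457 mm³

Volume = 7683.457 mm³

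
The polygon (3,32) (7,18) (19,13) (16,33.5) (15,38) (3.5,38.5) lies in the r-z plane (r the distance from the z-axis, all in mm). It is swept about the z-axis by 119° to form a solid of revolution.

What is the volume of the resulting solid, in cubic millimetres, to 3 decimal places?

Profile (r,z), 6 vertices: (3,32) (7,18) (19,13) (16,33.5) (15,38) (3.5,38.5)
edge 0: (3,32)→(7,18)  cross = 3·18 − 7·32 = -170.0000; (r_i+r_j)·cross = 10·-170.0000 = -1700.0000
edge 1: (7,18)→(19,13)  cross = 7·13 − 19·18 = -251.0000; (r_i+r_j)·cross = 26·-251.0000 = -6526.0000
edge 2: (19,13)→(16,33.5)  cross = 19·33.5 − 16·13 = 428.5000; (r_i+r_j)·cross = 35·428.5000 = 14997.5000
edge 3: (16,33.5)→(15,38)  cross = 16·38 − 15·33.5 = 105.5000; (r_i+r_j)·cross = 31·105.5000 = 3270.5000
edge 4: (15,38)→(3.5,38.5)  cross = 15·38.5 − 3.5·38 = 444.5000; (r_i+r_j)·cross = 18.5·444.5000 = 8223.2500
edge 5: (3.5,38.5)→(3,32)  cross = 3.5·32 − 3·38.5 = -3.5000; (r_i+r_j)·cross = 6.5·-3.5000 = -22.7500
Σcross = 554.0000 → A = |Σcross|/2 = 277.0000 mm²
Σ(r_i+r_j)·cross = 18242.5000 → first moment M = |Σ|/6 = 3040.4167
R_c = M/A = 3040.4167/277.0000 = 10.9762 mm
θ = 119° = 2.076942 rad
V = θ·R_c·A = 2.076942·10.9762·277.0000 = 6314.768 mm³

Volume = 6314.768 mm³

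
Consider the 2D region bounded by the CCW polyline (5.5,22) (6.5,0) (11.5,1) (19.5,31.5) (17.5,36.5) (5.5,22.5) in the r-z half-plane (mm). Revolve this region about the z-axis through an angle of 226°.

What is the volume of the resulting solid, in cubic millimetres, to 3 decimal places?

Profile (r,z), 6 vertices: (5.5,22) (6.5,0) (11.5,1) (19.5,31.5) (17.5,36.5) (5.5,22.5)
edge 0: (5.5,22)→(6.5,0)  cross = 5.5·0 − 6.5·22 = -143.0000; (r_i+r_j)·cross = 12·-143.0000 = -1716.0000
edge 1: (6.5,0)→(11.5,1)  cross = 6.5·1 − 11.5·0 = 6.5000; (r_i+r_j)·cross = 18·6.5000 = 117.0000
edge 2: (11.5,1)→(19.5,31.5)  cross = 11.5·31.5 − 19.5·1 = 342.7500; (r_i+r_j)·cross = 31·342.7500 = 10625.2500
edge 3: (19.5,31.5)→(17.5,36.5)  cross = 19.5·36.5 − 17.5·31.5 = 160.5000; (r_i+r_j)·cross = 37·160.5000 = 5938.5000
edge 4: (17.5,36.5)→(5.5,22.5)  cross = 17.5·22.5 − 5.5·36.5 = 193.0000; (r_i+r_j)·cross = 23·193.0000 = 4439.0000
edge 5: (5.5,22.5)→(5.5,22)  cross = 5.5·22 − 5.5·22.5 = -2.7500; (r_i+r_j)·cross = 11·-2.7500 = -30.2500
Σcross = 557.0000 → A = |Σcross|/2 = 278.5000 mm²
Σ(r_i+r_j)·cross = 19373.5000 → first moment M = |Σ|/6 = 3228.9167
R_c = M/A = 3228.9167/278.5000 = 11.5940 mm
θ = 226° = 3.944444 rad
V = θ·R_c·A = 3.944444·11.5940·278.5000 = 12736.281 mm³

Volume = 12736.281 mm³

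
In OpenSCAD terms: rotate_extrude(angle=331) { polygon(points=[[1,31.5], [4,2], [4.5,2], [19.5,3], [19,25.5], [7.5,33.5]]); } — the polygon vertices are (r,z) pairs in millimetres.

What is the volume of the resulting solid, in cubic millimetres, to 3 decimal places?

Volume = 28145.377 mm³

Profile (r,z), 6 vertices: (1,31.5) (4,2) (4.5,2) (19.5,3) (19,25.5) (7.5,33.5)
edge 0: (1,31.5)→(4,2)  cross = 1·2 − 4·31.5 = -124.0000; (r_i+r_j)·cross = 5·-124.0000 = -620.0000
edge 1: (4,2)→(4.5,2)  cross = 4·2 − 4.5·2 = -1.0000; (r_i+r_j)·cross = 8.5·-1.0000 = -8.5000
edge 2: (4.5,2)→(19.5,3)  cross = 4.5·3 − 19.5·2 = -25.5000; (r_i+r_j)·cross = 24·-25.5000 = -612.0000
edge 3: (19.5,3)→(19,25.5)  cross = 19.5·25.5 − 19·3 = 440.2500; (r_i+r_j)·cross = 38.5·440.2500 = 16949.6250
edge 4: (19,25.5)→(7.5,33.5)  cross = 19·33.5 − 7.5·25.5 = 445.2500; (r_i+r_j)·cross = 26.5·445.2500 = 11799.1250
edge 5: (7.5,33.5)→(1,31.5)  cross = 7.5·31.5 − 1·33.5 = 202.7500; (r_i+r_j)·cross = 8.5·202.7500 = 1723.3750
Σcross = 937.7500 → A = |Σcross|/2 = 468.8750 mm²
Σ(r_i+r_j)·cross = 29231.6250 → first moment M = |Σ|/6 = 4871.9375
R_c = M/A = 4871.9375/468.8750 = 10.3907 mm
θ = 331° = 5.777040 rad
V = θ·R_c·A = 5.777040·10.3907·468.8750 = 28145.377 mm³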